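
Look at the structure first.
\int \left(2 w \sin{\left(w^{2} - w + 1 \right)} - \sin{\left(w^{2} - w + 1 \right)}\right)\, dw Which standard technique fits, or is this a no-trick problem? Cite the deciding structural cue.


Technique: u-substitution — everything non-trivial happens through the inner expression w^{2} - w + 1, and its derivative accounts for the remaining factor up to a constant, so set u = w^{2} - w + 1.


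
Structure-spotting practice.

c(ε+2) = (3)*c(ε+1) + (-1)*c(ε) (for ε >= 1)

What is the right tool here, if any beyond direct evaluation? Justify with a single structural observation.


Technique: the characteristic-root method — because shifting ε leaves the equation's coefficients unchanged, exponential trials reduce it to algebra.


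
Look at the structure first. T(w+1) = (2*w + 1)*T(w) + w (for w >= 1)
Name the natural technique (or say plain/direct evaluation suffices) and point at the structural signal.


Method: a summation factor — one-term recursion with variable weight 2*w + 1 is solved by product normalization, not by root-finding.


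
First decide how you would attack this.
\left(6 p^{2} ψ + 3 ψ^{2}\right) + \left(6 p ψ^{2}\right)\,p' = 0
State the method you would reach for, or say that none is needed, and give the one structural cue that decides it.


Verdict: the exact-equation method — because the two cross partials coincide, the form is conservative as written — recover its potential in (ψ, p).


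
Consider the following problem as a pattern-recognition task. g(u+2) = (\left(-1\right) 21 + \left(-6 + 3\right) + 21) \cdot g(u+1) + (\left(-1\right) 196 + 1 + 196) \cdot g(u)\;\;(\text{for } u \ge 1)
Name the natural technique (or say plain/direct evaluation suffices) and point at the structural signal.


Best approach: the characteristic-root method — try a geometric ansatz r^u: constant coefficients turn the recurrence into one polynomial equation in r.


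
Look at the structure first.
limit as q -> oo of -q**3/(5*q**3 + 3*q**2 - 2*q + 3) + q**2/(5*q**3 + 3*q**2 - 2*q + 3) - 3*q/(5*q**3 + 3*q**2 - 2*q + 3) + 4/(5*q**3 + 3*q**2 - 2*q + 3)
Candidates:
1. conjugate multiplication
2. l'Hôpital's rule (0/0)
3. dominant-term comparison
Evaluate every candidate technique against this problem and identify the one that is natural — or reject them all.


Verdict: dominant-term comparison — growth-rate triage: the leading powers of q decide the limit, everything else is noise.
- conjugate multiplication — the conjugate move applies to radical differences, which this is not.
- l'Hôpital's rule (0/0): viewed as a single quotient this runs to ∞/∞, not the 0/0 clash this candidate addresses; an at-infinity variant of the rule would resolve it, but comparing leading growth reads the answer without differentiating.
- dominant-term comparison: applies; the problem has the shape this method handles.


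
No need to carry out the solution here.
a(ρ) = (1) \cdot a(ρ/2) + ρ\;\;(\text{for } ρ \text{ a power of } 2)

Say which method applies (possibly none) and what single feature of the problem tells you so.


Verdict: the master substitution — the argument contracts 2-fold per step: reindex ρ exponentially and solve the linear recurrence in the new index.


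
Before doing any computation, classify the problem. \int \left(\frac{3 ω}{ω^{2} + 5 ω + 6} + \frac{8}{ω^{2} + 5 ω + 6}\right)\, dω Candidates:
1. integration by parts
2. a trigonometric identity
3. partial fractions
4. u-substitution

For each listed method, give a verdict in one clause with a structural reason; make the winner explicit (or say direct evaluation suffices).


Diagnosis: partial fractions — break ω^{2} + 5 ω + 6 into its roots and the integral splits into logarithm-sized bites.
- integration by parts — there is no nonconstant-polynomial-times-kernel split with an exp, sine, cosine (degree-1 argument), or logarithm partner.
- a trigonometric identity — no sine or cosine appears, so there is nothing for a trigonometric identity to act on.
- partial fractions — a fit — the right tool for this form.
- u-substitution — no subexpression of the integrand pairs with its own derivative as a factor — individual terms may offer their own substitutions, but any change of variable covering the whole integral would have to be constructed from outside the expression.


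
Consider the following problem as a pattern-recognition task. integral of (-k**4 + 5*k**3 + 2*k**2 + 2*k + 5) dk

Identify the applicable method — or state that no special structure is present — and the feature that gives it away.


Best approach: no special technique — the integrand is a sum of constant multiples of powers of k — integrate term by term.


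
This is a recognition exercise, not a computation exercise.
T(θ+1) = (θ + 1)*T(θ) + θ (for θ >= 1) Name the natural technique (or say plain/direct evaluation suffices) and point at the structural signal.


Technique: a summation factor — first-order, linear, moving coefficient θ + 1: the discrete analogue of an integrating factor handles it.


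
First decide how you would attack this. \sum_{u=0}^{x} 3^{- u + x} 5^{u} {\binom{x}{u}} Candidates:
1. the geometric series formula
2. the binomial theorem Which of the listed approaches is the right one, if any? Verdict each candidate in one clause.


Method: the binomial theorem — the summand is term u of a binomial expansion in 5 and 3; the whole sum is a single power.
- the geometric series formula: the term-to-term ratio drifts with the index — the one thing the geometric formula cannot absorb.
- the binomial theorem — applicable, and directly so.


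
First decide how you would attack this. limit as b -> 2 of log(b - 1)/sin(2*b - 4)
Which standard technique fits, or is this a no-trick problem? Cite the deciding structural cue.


Verdict: l'Hôpital's rule (0/0) — both numerator and denominator vanish at 2: the genuine 0/0 indeterminate that l'Hôpital exists for. The standard small-argument limits would also carry it; the rule is the systematic route.


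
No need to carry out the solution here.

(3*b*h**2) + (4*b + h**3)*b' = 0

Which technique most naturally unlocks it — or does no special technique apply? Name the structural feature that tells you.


Verdict: the exact-equation method — checking ∂/∂b of 3*b*h**2 against ∂/∂h of 4*b + h**3: they match — the equation is exact as it stands.


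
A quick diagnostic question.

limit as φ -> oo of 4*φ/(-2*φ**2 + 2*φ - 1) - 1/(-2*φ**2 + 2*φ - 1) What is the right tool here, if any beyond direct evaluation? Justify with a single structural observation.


Diagnosis: dominant-term comparison — at large φ only the top-degree terms survive; compare the leading terms and the limit falls out. As a single quotient, the ∞/∞ shape would yield to repeated differentiation as well — the growth comparison gets there in one look.


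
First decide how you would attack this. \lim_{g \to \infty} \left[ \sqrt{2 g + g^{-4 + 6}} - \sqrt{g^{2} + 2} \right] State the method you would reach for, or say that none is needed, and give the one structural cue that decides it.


Verdict: conjugate multiplication — \sqrt{2 g + g^{-4 + 6}} and \sqrt{g^{2} + 2} both blow up, but their difference is tame once the conjugate rationalizes it.


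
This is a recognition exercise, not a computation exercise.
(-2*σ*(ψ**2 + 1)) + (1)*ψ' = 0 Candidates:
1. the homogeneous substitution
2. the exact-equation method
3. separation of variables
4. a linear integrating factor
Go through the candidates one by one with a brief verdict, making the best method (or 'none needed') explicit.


Technique: separation of variables — separating collects all ψ-dependence with the derivative and leaves all σ-dependence opposite: variables separate.
- the homogeneous substitution — the ratio substitution does not collapse this equation.
- the exact-equation method — the mixed-partials test fails on this split — it is not an exact differential as presented.
- separation of variables — yes — fits the structure here.
- a linear integrating factor — the unknown enters nonlinearly (through a power, a denominator, or a transcendental function), which the linear integrating-factor recipe cannot absorb as-is — any repair would come from a preliminary substitution, not the factor.


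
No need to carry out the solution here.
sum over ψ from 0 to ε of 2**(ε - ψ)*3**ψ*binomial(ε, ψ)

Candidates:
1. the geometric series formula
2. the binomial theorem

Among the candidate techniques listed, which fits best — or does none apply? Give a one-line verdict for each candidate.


Diagnosis: the binomial theorem — binomial(ε, ψ) weighting matched powers of 3 and 2 is the expanded form of (3 + 2)^ε — fold it back up.
- the geometric series formula: the term-to-term ratio drifts with the index — the one thing the geometric formula cannot absorb.
- the binomial theorem — a fit — the right tool for this form.


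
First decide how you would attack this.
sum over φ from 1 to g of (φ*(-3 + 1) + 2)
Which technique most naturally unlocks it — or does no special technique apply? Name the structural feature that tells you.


Best approach: no special technique — recognize the absence of structure: constant-multiple powers of φ summed plainly, no special method required.


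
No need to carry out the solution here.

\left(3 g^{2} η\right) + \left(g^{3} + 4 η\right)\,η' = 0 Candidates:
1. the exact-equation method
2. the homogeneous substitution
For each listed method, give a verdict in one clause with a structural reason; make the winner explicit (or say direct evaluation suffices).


Best approach: the exact-equation method — the cross partial derivatives of 3 g^{2} η and g^{3} + 4 η agree, so the left side is the total differential of one potential in g and η.
- the exact-equation method — applicable, and directly so.
- the homogeneous substitution: the slope does not depend on the ratio of the variables alone.


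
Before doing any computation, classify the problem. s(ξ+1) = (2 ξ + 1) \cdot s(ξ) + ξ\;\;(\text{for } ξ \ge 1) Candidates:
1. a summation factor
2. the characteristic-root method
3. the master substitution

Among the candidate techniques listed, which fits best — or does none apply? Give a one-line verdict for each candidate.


Technique: a summation factor — rescale the sequence by the product of the weights 2 ξ + 1 so far — the recurrence collapses to a plain running sum.
- a summation factor — a fit — the right tool for this form.
- the characteristic-root method: an index-dependent weight blocks the pure exponential ansatz.
- the master substitution: the recursion shifts the index rather than dividing it.


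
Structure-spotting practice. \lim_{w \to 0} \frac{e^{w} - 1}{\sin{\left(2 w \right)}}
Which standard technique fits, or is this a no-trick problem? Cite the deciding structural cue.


Method: l'Hôpital's rule (0/0) — plug in 0: top and bottom both hit zero, so differentiate each and retry. Expanding numerator and denominator to first order gives the same value — the rule automates exactly that.


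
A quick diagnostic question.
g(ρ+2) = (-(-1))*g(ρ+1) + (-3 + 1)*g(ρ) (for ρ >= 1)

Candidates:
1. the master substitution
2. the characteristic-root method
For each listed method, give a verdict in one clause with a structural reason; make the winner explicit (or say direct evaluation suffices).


Verdict: the characteristic-root method — the recurrence treats every index alike (constant coefficients, no forcing) — precisely the regime where r^ρ trials close it.
- the master substitution: the recursive argument is a shift of the index, not a fixed fraction of it.
- the characteristic-root method — a fit — the right tool for this form.


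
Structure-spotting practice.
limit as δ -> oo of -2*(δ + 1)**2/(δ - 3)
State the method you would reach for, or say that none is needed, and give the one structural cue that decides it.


Method: dominant-term comparison — as δ grows, only the highest-degree terms matter — compare leading terms and read the limit off. As a single quotient, the ∞/∞ shape would yield to repeated differentiation as well — the growth comparison gets there in one look.


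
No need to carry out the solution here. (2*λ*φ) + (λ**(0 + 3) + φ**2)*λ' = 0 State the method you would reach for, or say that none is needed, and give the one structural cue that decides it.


Technique: the exact-equation method — equality of cross partials is the green light — assemble the potential function term by term.


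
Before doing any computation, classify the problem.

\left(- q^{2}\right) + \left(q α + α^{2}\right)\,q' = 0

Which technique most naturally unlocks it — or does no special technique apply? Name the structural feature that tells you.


Best approach: the homogeneous substitution — solved for the derivative, the right side is unchanged under scaling α and q together — it depends only on the ratio q/α, so substitute a single ratio variable. A Bernoulli substitution after rearrangement (possibly exchanging dependent and independent variable) is a fair alternative; the homogeneous route works on the equation as it stands.


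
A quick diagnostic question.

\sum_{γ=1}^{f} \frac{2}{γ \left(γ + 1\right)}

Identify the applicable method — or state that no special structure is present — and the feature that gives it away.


Diagnosis: telescoping — \frac{2}{γ \left(γ + 1\right)} decomposes into shift-paired simple fractions; the series telescopes to finitely many boundary pieces.


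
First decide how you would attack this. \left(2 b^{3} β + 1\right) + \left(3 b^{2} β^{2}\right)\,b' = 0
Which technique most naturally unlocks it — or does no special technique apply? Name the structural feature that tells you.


Diagnosis: the exact-equation method — d/db of 2 b^{3} β + 1 equals d/dβ of 3 b^{2} β^{2}: the form is a total differential of one potential — integrate it exactly.


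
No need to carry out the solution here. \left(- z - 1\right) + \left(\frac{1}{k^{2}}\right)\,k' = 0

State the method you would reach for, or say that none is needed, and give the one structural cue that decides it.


Technique: separation of variables — separating collects all k-dependence with the derivative and leaves all z-dependence opposite: variables separate. The cross-partial test also passes here (vacuously, each side single-variable); the potential-function route would work, separation is simply more immediate.


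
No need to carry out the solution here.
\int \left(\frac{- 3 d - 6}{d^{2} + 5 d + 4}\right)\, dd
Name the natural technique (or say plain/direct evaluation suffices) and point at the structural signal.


Diagnosis: partial fractions — break d^{2} + 5 d + 4 into its roots and the integral splits into logarithm-sized bites.


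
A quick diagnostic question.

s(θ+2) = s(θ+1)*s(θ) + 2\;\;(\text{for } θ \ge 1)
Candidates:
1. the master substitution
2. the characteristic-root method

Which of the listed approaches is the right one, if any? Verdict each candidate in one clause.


Diagnosis: no special technique — the unknown sequence enters the update nonlinearly, so no linear method fits the recurrence as written — direct iteration remains.
- the master substitution: no fixed divisor shrinks the index between calls.
- the characteristic-root method: the recursion is nonlinear in the sequence values, so no linear-modes ansatz applies.


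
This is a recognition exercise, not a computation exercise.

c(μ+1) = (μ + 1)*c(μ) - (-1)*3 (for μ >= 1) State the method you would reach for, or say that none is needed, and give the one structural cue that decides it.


Verdict: a summation factor — because the multiplier μ + 1 is index-dependent, divide through by its running product and sum the resulting differences.


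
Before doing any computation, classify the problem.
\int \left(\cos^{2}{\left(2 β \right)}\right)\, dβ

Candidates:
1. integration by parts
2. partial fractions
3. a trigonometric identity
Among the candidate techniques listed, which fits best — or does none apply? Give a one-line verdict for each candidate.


Verdict: a trigonometric identity — reduce \cos^{2}{\left(2 β \right)} with the power-reduction formula and the integral becomes first-degree trigonometry.
- integration by parts — not the natural route: no polynomial-kernel product appears — a recursive parts reduction of the trigonometric product exists, but the identity rewrite is direct.
- partial fractions — there is no rational-function structure to decompose.
- a trigonometric identity: yes — fits the structure here.


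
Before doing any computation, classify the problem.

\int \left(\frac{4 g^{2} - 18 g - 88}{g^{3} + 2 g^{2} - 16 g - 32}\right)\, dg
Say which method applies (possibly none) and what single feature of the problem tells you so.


Best approach: partial fractions — each factor of g^{3} + 2 g^{2} - 16 g - 32 owns one elementary piece of the integrand — separate them and integrate piecewise.


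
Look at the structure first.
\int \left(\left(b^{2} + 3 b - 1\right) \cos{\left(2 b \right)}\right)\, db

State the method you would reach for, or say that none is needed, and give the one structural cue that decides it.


Diagnosis: integration by parts — differentiate b^{2} + 3 b - 1, integrate \cos{\left(2 b \right)}: each pass lowers the polynomial degree, so parts terminates.


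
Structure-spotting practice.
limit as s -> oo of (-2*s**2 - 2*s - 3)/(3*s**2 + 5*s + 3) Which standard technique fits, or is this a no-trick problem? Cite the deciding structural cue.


Technique: dominant-term comparison — as s grows, only the highest-degree terms matter — compare leading terms and read the limit off. Differentiating the expression as a single quotient would eventually settle it as well; matching dominant growth settles it immediately.


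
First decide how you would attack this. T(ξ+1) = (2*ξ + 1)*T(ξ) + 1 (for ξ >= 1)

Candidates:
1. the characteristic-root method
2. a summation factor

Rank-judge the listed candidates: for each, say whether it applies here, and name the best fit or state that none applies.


Best approach: a summation factor — first-order linear but the coefficient 2*ξ + 1 moves with the index — divide by the cumulative product and telescope.
- the characteristic-root method — the coefficients change with the index, which the root method cannot absorb.
- a summation factor: yes — fits the structure here.


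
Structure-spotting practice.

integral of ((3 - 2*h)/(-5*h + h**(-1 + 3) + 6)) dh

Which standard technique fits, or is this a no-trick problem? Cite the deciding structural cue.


Verdict: partial fractions — the bottom factors while the top stays lower-degree — split into simple fractions and integrate piece by piece.


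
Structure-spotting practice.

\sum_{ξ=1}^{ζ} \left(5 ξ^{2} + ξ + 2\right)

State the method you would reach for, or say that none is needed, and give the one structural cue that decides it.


Verdict: no special technique — recognize the absence of structure: constant-multiple powers of ξ summed plainly, no special method required.


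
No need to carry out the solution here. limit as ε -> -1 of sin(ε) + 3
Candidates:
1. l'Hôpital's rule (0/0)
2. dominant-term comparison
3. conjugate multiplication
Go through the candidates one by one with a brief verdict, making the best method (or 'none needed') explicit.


Diagnosis: no special technique — no vanishing denominator and no indeterminate clash at the point — evaluation is immediate.
- l'Hôpital's rule (0/0): substituting the point gives a finite value outright — there is no indeterminate clash to repair.
- dominant-term comparison: no dominant-degree comparison decides it.
- conjugate multiplication — rationalization has no target — no divergent radical difference appears.


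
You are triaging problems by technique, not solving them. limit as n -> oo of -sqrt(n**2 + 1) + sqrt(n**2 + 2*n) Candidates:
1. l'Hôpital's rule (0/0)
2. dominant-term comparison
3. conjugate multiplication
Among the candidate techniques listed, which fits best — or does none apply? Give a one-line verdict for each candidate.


Diagnosis: conjugate multiplication — an infinity-minus-infinity difference with a surviving radical — multiply by the conjugate to cancel the divergence.
- l'Hôpital's rule (0/0) — no quotient structure at all: the clash is ∞ minus ∞, which rationalizing converts into a tractable ratio.
- dominant-term comparison: this limit is not decided by comparing leading-term growth at infinity.
- conjugate multiplication — yes — fits the structure here.


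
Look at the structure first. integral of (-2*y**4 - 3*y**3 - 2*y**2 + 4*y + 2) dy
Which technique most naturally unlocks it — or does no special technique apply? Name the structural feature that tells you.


Technique: no special technique — the integrand is a sum of constant multiples of powers of y — integrate term by term.


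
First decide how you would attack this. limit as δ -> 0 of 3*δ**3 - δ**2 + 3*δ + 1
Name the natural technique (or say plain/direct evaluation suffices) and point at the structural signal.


Diagnosis: no special technique — nothing blocks direct substitution at 0: plug in and finish.


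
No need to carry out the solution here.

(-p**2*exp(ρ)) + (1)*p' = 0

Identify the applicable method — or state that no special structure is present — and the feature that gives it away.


Verdict: separation of variables — the slope splits multiplicatively: exp(ρ) carrying all ρ-dependence times p**2 carrying all p-dependence — separate and integrate.


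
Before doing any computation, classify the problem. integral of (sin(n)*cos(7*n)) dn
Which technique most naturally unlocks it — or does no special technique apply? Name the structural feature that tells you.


Technique: a trigonometric identity — the product sin(n)*cos(7*n) converts to a sum of single-frequency sinusoids via the product-to-sum identity.


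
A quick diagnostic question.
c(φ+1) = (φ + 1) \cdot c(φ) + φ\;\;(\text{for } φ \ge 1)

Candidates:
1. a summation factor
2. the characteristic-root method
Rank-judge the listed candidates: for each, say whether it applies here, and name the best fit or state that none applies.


Verdict: a summation factor — the coefficient φ + 1 drifts with the index, so no fixed root exists; normalizing by the cumulative product telescopes it.
- a summation factor — a fit — the right tool for this form.
- the characteristic-root method — the coefficients change with the index, which the root method cannot absorb.


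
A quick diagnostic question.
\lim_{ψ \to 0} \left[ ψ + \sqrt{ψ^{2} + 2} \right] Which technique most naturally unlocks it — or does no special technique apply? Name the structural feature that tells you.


Method: no special technique — no denominator vanishes and nothing blows up at 0: direct substitution is the whole computation.


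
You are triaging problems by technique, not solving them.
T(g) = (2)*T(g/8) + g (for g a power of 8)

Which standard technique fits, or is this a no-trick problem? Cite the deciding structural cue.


Best approach: the master substitution — the argument shrinks by the factor 8, so measure the index on a logarithmic scale and the recursion becomes a shift.


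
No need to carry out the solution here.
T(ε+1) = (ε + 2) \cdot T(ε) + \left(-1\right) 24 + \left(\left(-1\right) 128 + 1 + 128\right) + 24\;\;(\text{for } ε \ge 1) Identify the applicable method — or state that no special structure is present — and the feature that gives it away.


Verdict: a summation factor — normalize by the running product of ε + 2: the left side becomes a difference, and differences sum.


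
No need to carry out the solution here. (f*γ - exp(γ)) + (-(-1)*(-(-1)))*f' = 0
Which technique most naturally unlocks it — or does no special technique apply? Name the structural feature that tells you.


Verdict: a linear integrating factor — the unknown enters only to the first power against a nonzero forcing term — the integrating-factor template applies directly.


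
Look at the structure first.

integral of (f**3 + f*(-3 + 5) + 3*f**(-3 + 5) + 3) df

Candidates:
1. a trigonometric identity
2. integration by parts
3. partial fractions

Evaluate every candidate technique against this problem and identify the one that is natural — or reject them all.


Method: no special technique — a term-by-term power-rule job in f; no substitution or rearrangement earns its keep here.
- a trigonometric identity: there is no trigonometric structure at all — the integrand carries no sine or cosine to rewrite.
- integration by parts: parts would only shuffle a directly integrable integrand.
- partial fractions — there is no rational-function structure to decompose.


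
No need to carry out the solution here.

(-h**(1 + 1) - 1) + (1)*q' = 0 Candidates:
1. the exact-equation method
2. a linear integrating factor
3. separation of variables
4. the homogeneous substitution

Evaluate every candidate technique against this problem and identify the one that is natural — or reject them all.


Verdict: no special technique — solved for the derivative, q never appears on the right — this is a direct integration in h, not a differential-equations problem at heart.
- the exact-equation method: with the unknown absent from both coefficients, the cross-partial test holds emptily — nothing for the exact method to work on.
- a linear integrating factor — with the unknown absent the integrating factor is a formality; direct integration is the working structure.
- separation of variables: any separation here is vacuous (nothing depends on the unknown); direct integration is the honest label.
- the homogeneous substitution — rescaling both variables together changes the slope, so no ratio substitution collapses it.


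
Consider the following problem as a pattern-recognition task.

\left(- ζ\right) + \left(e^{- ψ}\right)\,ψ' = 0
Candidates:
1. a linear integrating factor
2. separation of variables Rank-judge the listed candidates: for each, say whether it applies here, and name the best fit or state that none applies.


Method: separation of variables — all dependence on the two variables factors apart, the defining separable shape.
- a linear integrating factor — a nonlinear term in the unknown puts this outside the integrating-factor template.
- separation of variables — applicable, and directly so.


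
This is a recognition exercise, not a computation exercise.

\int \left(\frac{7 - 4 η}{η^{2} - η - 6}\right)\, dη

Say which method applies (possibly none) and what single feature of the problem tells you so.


Best approach: partial fractions — the bottom, η^{2} - η - 6, comes apart into simple factors, and a proper rational function over split factors decomposes.


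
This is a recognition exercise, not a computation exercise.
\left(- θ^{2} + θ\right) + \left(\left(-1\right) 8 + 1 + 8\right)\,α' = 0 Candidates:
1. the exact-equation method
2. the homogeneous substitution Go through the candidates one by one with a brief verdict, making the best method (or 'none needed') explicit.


Best approach: no special technique — the slope is a function of θ alone, so integrate both sides directly.
- the exact-equation method: no dependence on the unknown anywhere: exactness is a label without content here.
- the homogeneous substitution — rescaling both variables together changes the slope, so no ratio substitution collapses it.


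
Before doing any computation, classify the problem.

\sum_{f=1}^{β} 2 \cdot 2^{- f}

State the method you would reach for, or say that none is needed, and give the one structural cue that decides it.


Method: the geometric series formula — consecutive terms stand in a fixed index-free ratio — the geometric sum formula closes it.


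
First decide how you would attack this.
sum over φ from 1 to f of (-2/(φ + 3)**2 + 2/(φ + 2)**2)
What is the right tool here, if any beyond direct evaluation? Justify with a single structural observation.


Technique: telescoping — a difference of consecutive values of one function (2/(φ + 2)**2 at one index and the next) — telescoping by construction.


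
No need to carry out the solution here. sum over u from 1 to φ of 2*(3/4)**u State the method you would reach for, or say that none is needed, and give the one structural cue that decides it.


Best approach: the geometric series formula — consecutive terms stand in a fixed index-free ratio — the geometric sum formula closes it.


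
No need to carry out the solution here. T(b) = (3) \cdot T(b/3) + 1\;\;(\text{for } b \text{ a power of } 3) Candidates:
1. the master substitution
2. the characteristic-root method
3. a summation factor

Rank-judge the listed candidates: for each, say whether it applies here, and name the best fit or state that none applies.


Verdict: the master substitution — the argument shrinks by the factor 3, so measure the index on a logarithmic scale and the recursion becomes a shift.
- the master substitution: yes, a natural case for it.
- the characteristic-root method — the recursion divides its index rather than shifting it — outside the constant-shift family the root method covers.
- a summation factor: a divided-index call is outside the fixed-shift first-order family a summation factor normalizes.


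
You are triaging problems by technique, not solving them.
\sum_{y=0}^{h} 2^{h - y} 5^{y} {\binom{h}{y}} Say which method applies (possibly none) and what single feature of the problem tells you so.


Method: the binomial theorem — {\binom{h}{y}} weighting matched powers of 5 and 2 is the expanded form of (5 + 2)^h — fold it back up.


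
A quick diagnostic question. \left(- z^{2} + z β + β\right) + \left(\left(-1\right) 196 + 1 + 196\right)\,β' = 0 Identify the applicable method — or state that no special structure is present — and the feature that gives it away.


Verdict: a linear integrating factor — linear in the unknown with genuine forcing: multiply through by the exponential of the integrated coefficient and the left side closes into one derivative.


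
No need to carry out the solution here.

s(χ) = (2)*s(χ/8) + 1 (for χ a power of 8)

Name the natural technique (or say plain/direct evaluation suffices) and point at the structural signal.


Diagnosis: the master substitution — the argument contracts 8-fold per step: reindex χ exponentially and solve the linear recurrence in the new index.


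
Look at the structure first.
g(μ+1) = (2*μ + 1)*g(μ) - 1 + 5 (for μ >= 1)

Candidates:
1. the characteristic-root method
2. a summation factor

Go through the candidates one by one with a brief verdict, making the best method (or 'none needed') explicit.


Diagnosis: a summation factor — normalize by the running product of 2*μ + 1: the left side becomes a difference, and differences sum.
- the characteristic-root method: the coefficients change with the index, which the root method cannot absorb.
- a summation factor — yes, a natural case for it.


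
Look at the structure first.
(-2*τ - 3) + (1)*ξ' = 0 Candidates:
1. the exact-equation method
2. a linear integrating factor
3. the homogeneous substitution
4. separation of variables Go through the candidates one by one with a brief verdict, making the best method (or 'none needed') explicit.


Best approach: no special technique — the slope is a pure function of τ; integrate both sides and be done.
- the exact-equation method — with the unknown absent from both coefficients, the cross-partial test holds emptily — nothing for the exact method to work on.
- a linear integrating factor — the linear template holds only trivially here (the unknown is absent, so the coefficient is zero) — the method is not the natural label.
- the homogeneous substitution: rescaling both variables together changes the slope, so no ratio substitution collapses it.
- separation of variables: with no unknown in the slope, separating variables is a formality — the equation integrates directly.


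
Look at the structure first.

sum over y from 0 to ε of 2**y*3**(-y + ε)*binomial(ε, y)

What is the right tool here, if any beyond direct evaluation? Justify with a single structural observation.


Best approach: the binomial theorem — binomial(ε, y) weighting matched powers of 2 and 3 is the expanded form of (2 + 3)^ε — fold it back up.


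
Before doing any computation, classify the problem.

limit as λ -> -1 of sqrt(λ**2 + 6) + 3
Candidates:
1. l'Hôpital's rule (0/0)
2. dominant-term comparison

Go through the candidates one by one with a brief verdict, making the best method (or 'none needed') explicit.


Method: no special technique — nothing blocks direct substitution at -1: plug in and finish.
- l'Hôpital's rule (0/0) — substituting the point produces a determinate value, not a 0 over 0 clash.
- dominant-term comparison: no ranking of term growth rates resolves the limit here.


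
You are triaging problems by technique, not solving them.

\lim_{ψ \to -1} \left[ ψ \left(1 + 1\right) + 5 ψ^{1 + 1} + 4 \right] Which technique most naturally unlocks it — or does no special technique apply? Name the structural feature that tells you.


Verdict: no special technique — the expression is continuous at -1 — substitute and evaluate; no indeterminate form appears.


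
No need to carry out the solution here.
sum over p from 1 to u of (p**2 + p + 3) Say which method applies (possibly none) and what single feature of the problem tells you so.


Verdict: no special technique — recognize the absence of structure: constant-multiple powers of p summed plainly, no special method required.


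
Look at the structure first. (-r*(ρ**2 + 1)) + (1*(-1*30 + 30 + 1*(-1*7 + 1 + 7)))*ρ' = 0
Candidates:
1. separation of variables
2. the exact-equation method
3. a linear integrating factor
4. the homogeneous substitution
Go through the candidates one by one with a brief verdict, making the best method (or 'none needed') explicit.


Diagnosis: separation of variables — all dependence on the two variables factors apart, the defining separable shape.
- separation of variables — yes — fits the structure here.
- the exact-equation method: the mixed-partials test fails on this split — it is not an exact differential as presented.
- a linear integrating factor — a nonlinear term in the unknown puts this outside the integrating-factor template.
- the homogeneous substitution: the ratio substitution does not collapse this equation.


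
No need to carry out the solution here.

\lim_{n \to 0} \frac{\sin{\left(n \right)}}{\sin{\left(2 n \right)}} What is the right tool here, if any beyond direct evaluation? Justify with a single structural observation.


Method: l'Hôpital's rule (0/0) — the 0/0 form at 0 is the signature situation for l'Hôpital's rule. The standard small-argument limits would also carry it; the rule is the systematic route.


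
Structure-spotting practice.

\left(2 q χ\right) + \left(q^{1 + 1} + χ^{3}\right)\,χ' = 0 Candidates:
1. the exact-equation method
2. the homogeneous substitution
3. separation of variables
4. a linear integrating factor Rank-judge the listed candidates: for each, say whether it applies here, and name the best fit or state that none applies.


Diagnosis: the exact-equation method — because the two cross partials coincide, the form is conservative as written — recover its potential in (q, χ).
- the exact-equation method — applies; the problem has the shape this method handles.
- the homogeneous substitution — the ratio of the variables does not determine the slope.
- separation of variables — the two dependences are entangled, not a clean product of one-variable pieces.
- a linear integrating factor: a nonlinear term in the unknown puts this outside the integrating-factor template.


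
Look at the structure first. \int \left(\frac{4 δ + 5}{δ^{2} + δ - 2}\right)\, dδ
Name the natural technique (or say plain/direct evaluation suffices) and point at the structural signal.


Method: partial fractions — the integrand is a proper rational function and its denominator δ^{2} + δ - 2 factors into distinct pieces, so it splits into simple fractions.


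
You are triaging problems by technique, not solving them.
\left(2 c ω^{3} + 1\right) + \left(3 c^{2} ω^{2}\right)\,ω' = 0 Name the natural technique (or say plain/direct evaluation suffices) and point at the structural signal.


Method: the exact-equation method — take the mixed partials of 2 c ω^{3} + 1 and 3 c^{2} ω^{2}: they are equal, which certifies an exact differential.


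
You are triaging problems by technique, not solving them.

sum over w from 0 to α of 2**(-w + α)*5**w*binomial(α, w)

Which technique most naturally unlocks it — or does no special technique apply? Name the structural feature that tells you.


Technique: the binomial theorem — the summand is term w of a binomial expansion in 5 and 2; the whole sum is a single power.


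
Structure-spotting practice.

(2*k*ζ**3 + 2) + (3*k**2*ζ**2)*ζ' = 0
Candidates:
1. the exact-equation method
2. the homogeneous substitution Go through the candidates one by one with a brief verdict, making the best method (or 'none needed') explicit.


Verdict: the exact-equation method — the compatibility test passes: the ζ-derivative of 2*k*ζ**3 + 2 matches the k-derivative of 3*k**2*ζ**2, so integrate a potential.
- the exact-equation method — a fit — the right tool for this form.
- the homogeneous substitution: the slope does not depend on the ratio of the variables alone.


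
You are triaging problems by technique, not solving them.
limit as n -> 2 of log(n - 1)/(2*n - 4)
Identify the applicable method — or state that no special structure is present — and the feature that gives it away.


Verdict: l'Hôpital's rule (0/0) — the 0/0 form at 2 is the signature situation for l'Hôpital's rule. The standard small-argument limits would also carry it; the rule is the systematic route.


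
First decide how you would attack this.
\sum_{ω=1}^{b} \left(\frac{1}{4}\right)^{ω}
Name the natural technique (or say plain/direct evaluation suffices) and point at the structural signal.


Diagnosis: the geometric series formula — each summand is the previous one scaled by \frac{1}{4}; that constant multiplier is itself the geometric structure.


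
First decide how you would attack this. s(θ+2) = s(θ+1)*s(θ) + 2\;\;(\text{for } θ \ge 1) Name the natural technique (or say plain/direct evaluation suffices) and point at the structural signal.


Best approach: no special technique — this one you iterate or analyze qualitatively: the nonlinearity defeats linear solution methods.


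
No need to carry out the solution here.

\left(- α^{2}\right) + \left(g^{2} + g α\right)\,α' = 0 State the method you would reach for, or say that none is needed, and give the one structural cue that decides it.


Verdict: the homogeneous substitution — solved for the derivative, the right side is unchanged under scaling g and α together — it depends only on the ratio α/g, so substitute a single ratio variable. With the right rearrangement (exchanging the roles of the variables where needed), this also fits a Bernoulli template; the homogeneous substitution reads the structure directly.


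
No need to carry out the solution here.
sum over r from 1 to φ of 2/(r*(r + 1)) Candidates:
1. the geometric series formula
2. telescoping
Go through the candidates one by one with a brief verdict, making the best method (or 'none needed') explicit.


Verdict: telescoping — integer-spaced poles in 2/(r*(r + 1)) are the telescoping signature in disguise.
- the geometric series formula: the term-to-term ratio changes with the index, so the geometric formula cannot close it.
- telescoping — a fit — the right tool for this form.
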